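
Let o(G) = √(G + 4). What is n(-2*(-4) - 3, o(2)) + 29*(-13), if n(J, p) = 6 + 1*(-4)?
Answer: -375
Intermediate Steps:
o(G) = √(4 + G)
n(J, p) = 2 (n(J, p) = 6 - 4 = 2)
n(-2*(-4) - 3, o(2)) + 29*(-13) = 2 + 29*(-13) = 2 - 377 = -375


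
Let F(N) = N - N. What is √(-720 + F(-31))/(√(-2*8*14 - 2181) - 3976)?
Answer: 12*√5/(√2405 + 3976*I) ≈ 8.3227e-5 - 0.0067477*I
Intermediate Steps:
F(N) = 0
√(-720 + F(-31))/(√(-2*8*14 - 2181) - 3976) = √(-720 + 0)/(√(-2*8*14 - 2181) - 3976) = √(-720)/(√(-16*14 - 2181) - 3976) = (12*I*√5)/(√(-224 - 2181) - 3976) = (12*I*√5)/(√(-2405) - 3976) = (12*I*√5)/(I*√2405 - 3976) = (12*I*√5)/(-3976 + I*√2405) = 12*I*√5/(-3976 + I*√2405)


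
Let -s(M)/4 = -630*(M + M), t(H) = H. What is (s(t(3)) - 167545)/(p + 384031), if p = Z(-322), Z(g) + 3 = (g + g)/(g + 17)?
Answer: -46489625/117129184 ≈ -0.39691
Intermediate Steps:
s(M) = 5040*M (s(M) = -(-2520)*(M + M) = -(-2520)*2*M = -(-5040)*M = 5040*M)
Z(g) = -3 + 2*g/(17 + g) (Z(g) = -3 + (g + g)/(g + 17) = -3 + (2*g)/(17 + g) = -3 + 2*g/(17 + g))
p = -271/305 (p = (-51 - 1*(-322))/(17 - 322) = (-51 + 322)/(-305) = -1/305*271 = -271/305 ≈ -0.88853)
(s(t(3)) - 167545)/(p + 384031) = (5040*3 - 167545)/(-271/305 + 384031) = (15120 - 167545)/(117129184/305) = -152425*305/117129184 = -46489625/117129184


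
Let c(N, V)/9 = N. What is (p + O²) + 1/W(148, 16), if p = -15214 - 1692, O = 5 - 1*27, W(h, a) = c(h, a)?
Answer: -21874103/1332 ≈ -16422.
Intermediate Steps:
c(N, V) = 9*N
W(h, a) = 9*h
O = -22 (O = 5 - 27 = -22)
p = -16906
(p + O²) + 1/W(148, 16) = (-16906 + (-22)²) + 1/(9*148) = (-16906 + 484) + 1/1332 = -16422 + 1/1332 = -21874103/1332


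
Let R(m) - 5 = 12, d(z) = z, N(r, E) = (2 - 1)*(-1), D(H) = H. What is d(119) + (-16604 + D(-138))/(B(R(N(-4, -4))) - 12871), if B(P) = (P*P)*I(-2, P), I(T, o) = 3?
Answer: 722609/6002 ≈ 120.39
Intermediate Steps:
N(r, E) = -1 (N(r, E) = 1*(-1) = -1)
R(m) = 17 (R(m) = 5 + 12 = 17)
B(P) = 3*P**2 (B(P) = (P*P)*3 = P**2*3 = 3*P**2)
d(119) + (-16604 + D(-138))/(B(R(N(-4, -4))) - 12871) = 119 + (-16604 - 138)/(3*17**2 - 12871) = 119 - 16742/(3*289 - 12871) = 119 - 16742/(867 - 12871) = 119 - 16742/(-12004) = 119 - 16742*(-1/12004) = 119 + 8371/6002 = 722609/6002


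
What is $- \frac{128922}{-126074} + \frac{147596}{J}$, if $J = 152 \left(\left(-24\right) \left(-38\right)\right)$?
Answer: $\frac{4559962679}{2184610272} \approx 2.0873$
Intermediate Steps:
$J = 138624$ ($J = 152 \cdot 912 = 138624$)
$- \frac{128922}{-126074} + \frac{147596}{J} = - \frac{128922}{-126074} + \frac{147596}{138624} = \left(-128922\right) \left(- \frac{1}{126074}\right) + 147596 \cdot \frac{1}{138624} = \frac{64461}{63037} + \frac{36899}{34656} = \frac{4559962679}{2184610272}$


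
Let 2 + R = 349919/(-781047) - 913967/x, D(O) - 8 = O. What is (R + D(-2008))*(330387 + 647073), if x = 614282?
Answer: -156630567723004244650/79963852209 ≈ -1.9588e+9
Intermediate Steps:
D(O) = 8 + O
R = -1888366353115/479783113254 (R = -2 + (349919/(-781047) - 913967/614282) = -2 + (349919*(-1/781047) - 913967*1/614282) = -2 + (-349919/781047 - 913967/614282) = -2 - 928800126607/479783113254 = -1888366353115/479783113254 ≈ -3.9359)
(R + D(-2008))*(330387 + 647073) = (-1888366353115/479783113254 + (8 - 2008))*(330387 + 647073) = (-1888366353115/479783113254 - 2000)*977460 = -961454592861115/479783113254*977460 = -156630567723004244650/79963852209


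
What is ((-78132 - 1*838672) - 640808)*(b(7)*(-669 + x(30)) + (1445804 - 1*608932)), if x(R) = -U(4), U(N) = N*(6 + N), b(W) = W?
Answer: -1295791441308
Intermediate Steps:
x(R) = -40 (x(R) = -4*(6 + 4) = -4*10 = -1*40 = -40)
((-78132 - 1*838672) - 640808)*(b(7)*(-669 + x(30)) + (1445804 - 1*608932)) = ((-78132 - 1*838672) - 640808)*(7*(-669 - 40) + (1445804 - 1*608932)) = ((-78132 - 838672) - 640808)*(7*(-709) + (1445804 - 608932)) = (-916804 - 640808)*(-4963 + 836872) = -1557612*831909 = -1295791441308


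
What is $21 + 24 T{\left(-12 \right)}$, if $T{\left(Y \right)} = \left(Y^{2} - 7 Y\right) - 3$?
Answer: $5421$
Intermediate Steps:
$T{\left(Y \right)} = -3 + Y^{2} - 7 Y$
$21 + 24 T{\left(-12 \right)} = 21 + 24 \left(-3 + \left(-12\right)^{2} - -84\right) = 21 + 24 \left(-3 + 144 + 84\right) = 21 + 24 \cdot 225 = 21 + 5400 = 5421$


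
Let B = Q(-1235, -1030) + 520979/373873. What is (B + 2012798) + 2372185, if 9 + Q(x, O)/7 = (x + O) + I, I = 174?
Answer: 1633931337038/373873 ≈ 4.3703e+6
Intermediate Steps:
Q(x, O) = 1155 + 7*O + 7*x (Q(x, O) = -63 + 7*((x + O) + 174) = -63 + 7*((O + x) + 174) = -63 + 7*(174 + O + x) = -63 + (1218 + 7*O + 7*x) = 1155 + 7*O + 7*x)
B = -5495412121/373873 (B = (1155 + 7*(-1030) + 7*(-1235)) + 520979/373873 = (1155 - 7210 - 8645) + 520979*(1/373873) = -14700 + 520979/373873 = -5495412121/373873 ≈ -14699.)
(B + 2012798) + 2372185 = (-5495412121/373873 + 2012798) + 2372185 = 747035414533/373873 + 2372185 = 1633931337038/373873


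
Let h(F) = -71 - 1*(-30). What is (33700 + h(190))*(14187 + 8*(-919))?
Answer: 230059265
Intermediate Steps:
h(F) = -41 (h(F) = -71 + 30 = -41)
(33700 + h(190))*(14187 + 8*(-919)) = (33700 - 41)*(14187 + 8*(-919)) = 33659*(14187 - 7352) = 33659*6835 = 230059265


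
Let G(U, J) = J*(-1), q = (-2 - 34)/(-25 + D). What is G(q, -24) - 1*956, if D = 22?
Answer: -932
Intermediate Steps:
q = 12 (q = (-2 - 34)/(-25 + 22) = -36/(-3) = -36*(-⅓) = 12)
G(U, J) = -J
G(q, -24) - 1*956 = -1*(-24) - 1*956 = 24 - 956 = -932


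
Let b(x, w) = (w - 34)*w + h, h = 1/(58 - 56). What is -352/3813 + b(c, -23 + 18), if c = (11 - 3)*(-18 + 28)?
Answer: 1490179/7626 ≈ 195.41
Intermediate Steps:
c = 80 (c = 8*10 = 80)
h = 1/2 ≈ 0.50000
b(x, w) = 1/2 + w*(-34 + w) (b(x, w) = (w - 34)*w + 1/2 = (-34 + w)*w + 1/2 = w*(-34 + w) + 1/2 = 1/2 + w*(-34 + w))
-352/3813 + b(c, -23 + 18) = -352/3813 + (1/2 + (-23 + 18)**2 - 34*(-23 + 18)) = -352*1/3813 + (1/2 + (-5)**2 - 34*(-5)) = -352/3813 + (1/2 + 25 + 170) = -352/3813 + 391/2 = 1490179/7626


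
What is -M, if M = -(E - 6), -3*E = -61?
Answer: 43/3 ≈ 14.333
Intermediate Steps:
E = 61/3 (E = -⅓*(-61) = 61/3 ≈ 20.333)
M = -43/3 (M = -(61/3 - 6) = -1*43/3 = -43/3 ≈ -14.333)
-M = -1*(-43/3) = 43/3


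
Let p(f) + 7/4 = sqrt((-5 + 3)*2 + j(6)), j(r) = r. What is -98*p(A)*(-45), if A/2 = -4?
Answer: -15435/2 + 4410*sqrt(2) ≈ -1480.8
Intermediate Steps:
A = -8 (A = 2*(-4) = -8)
p(f) = -7/4 + sqrt(2) (p(f) = -7/4 + sqrt((-5 + 3)*2 + 6) = -7/4 + sqrt(-2*2 + 6) = -7/4 + sqrt(-4 + 6) = -7/4 + sqrt(2))
-98*p(A)*(-45) = -98*(-7/4 + sqrt(2))*(-45) = (343/2 - 98*sqrt(2))*(-45) = -15435/2 + 4410*sqrt(2)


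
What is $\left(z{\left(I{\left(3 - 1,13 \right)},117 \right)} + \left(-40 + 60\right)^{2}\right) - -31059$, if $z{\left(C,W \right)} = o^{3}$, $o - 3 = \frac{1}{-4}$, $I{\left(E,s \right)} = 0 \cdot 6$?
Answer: $\frac{2014707}{64} \approx 31480.0$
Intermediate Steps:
$I{\left(E,s \right)} = 0$
$o = \frac{11}{4}$ ($o = 3 + \frac{1}{-4} = 3 - \frac{1}{4} = \frac{11}{4} \approx 2.75$)
$z{\left(C,W \right)} = \frac{1331}{64}$ ($z{\left(C,W \right)} = \left(\frac{11}{4}\right)^{3} = \frac{1331}{64}$)
$\left(z{\left(I{\left(3 - 1,13 \right)},117 \right)} + \left(-40 + 60\right)^{2}\right) - -31059 = \left(\frac{1331}{64} + \left(-40 + 60\right)^{2}\right) - -31059 = \left(\frac{1331}{64} + 20^{2}\right) + 31059 = \left(\frac{1331}{64} + 400\right) + 31059 = \frac{26931}{64} + 31059 = \frac{2014707}{64}$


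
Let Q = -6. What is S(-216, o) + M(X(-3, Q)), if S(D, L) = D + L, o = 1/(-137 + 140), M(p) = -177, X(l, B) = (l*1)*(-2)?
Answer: -1178/3 ≈ -392.67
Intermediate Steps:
X(l, B) = -2*l (X(l, B) = l*(-2) = -2*l)
o = ⅓ (o = 1/3 = ⅓ ≈ 0.33333)
S(-216, o) + M(X(-3, Q)) = (-216 + ⅓) - 177 = -647/3 - 177 = -1178/3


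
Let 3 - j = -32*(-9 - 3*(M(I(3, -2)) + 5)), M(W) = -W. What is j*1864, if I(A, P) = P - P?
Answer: -1425960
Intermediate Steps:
I(A, P) = 0
j = -765 (j = 3 - (-32)*(-9 - 3*(-1*0 + 5)) = 3 - (-32)*(-9 - 3*(0 + 5)) = 3 - (-32)*(-9 - 3*5) = 3 - (-32)*(-9 - 15) = 3 - (-32)*(-24) = 3 - 1*768 = 3 - 768 = -765)
j*1864 = -765*1864 = -1425960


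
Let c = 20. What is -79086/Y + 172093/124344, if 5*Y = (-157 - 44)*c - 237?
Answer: 504060079/5346792 ≈ 94.273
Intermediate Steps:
Y = -4257/5 (Y = ((-157 - 44)*20 - 237)/5 = (-201*20 - 237)/5 = (-4020 - 237)/5 = (⅕)*(-4257) = -4257/5 ≈ -851.40)
-79086/Y + 172093/124344 = -79086/(-4257/5) + 172093/124344 = -79086*(-5/4257) + 172093*(1/124344) = 131810/1419 + 172093/124344 = 504060079/5346792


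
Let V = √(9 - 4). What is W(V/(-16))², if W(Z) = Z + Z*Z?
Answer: 1305/65536 - 5*√5/2048 ≈ 0.014454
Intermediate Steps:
V = √5 ≈ 2.2361
W(Z) = Z + Z²
W(V/(-16))² = ((√5/(-16))*(1 + √5/(-16)))² = ((√5*(-1/16))*(1 + √5*(-1/16)))² = ((-√5/16)*(1 - √5/16))² = (-√5*(1 - √5/16)/16)² = 5*(1 - √5/16)²/256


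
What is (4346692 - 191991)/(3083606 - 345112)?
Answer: 4154701/2738494 ≈ 1.5171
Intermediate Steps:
(4346692 - 191991)/(3083606 - 345112) = 4154701/2738494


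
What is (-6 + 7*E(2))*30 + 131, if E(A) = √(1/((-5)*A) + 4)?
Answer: -49 + 21*√390 ≈ 365.72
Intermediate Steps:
E(A) = √(4 - 1/(5*A)) (E(A) = √(-1/(5*A) + 4) = √(4 - 1/(5*A)))
(-6 + 7*E(2))*30 + 131 = (-6 + 7*(√(100 - 5/2)/5))*30 + 131 = (-6 + 7*(√(195/2)/5))*30 + 131 = (-6 + 7*((√390/2)/5))*30 + 131 = (-6 + 7*(√390/10))*30 + 131 = (-6 + 7*√390/10)*30 + 131 = (-180 + 21*√390) + 131 = -49 + 21*√390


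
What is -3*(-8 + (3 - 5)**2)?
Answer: 12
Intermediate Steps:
-3*(-8 + (3 - 5)**2) = -3*(-8 + (-2)**2) = -3*(-8 + 4) = -3*(-4) = 12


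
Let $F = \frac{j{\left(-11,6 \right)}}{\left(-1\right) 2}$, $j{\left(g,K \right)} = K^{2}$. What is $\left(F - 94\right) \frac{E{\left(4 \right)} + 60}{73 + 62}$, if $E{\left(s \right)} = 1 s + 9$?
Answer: $- \frac{8176}{135} \approx -60.563$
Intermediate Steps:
$E{\left(s \right)} = 9 + s$ ($E{\left(s \right)} = s + 9 = 9 + s$)
$F = -18$ ($F = \frac{6^{2}}{\left(-1\right) 2} = \frac{36}{-2} = 36 \left(- \frac{1}{2}\right) = -18$)
$\left(F - 94\right) \frac{E{\left(4 \right)} + 60}{73 + 62} = \left(-18 - 94\right) \frac{\left(9 + 4\right) + 60}{73 + 62} = - 112 \frac{13 + 60}{135} = - 112 \cdot 73 \cdot \frac{1}{135} = \left(-112\right) \frac{73}{135} = - \frac{8176}{135}$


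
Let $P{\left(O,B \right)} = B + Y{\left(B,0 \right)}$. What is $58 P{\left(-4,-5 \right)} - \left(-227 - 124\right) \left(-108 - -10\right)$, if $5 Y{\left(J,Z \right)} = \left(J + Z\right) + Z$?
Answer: $-34746$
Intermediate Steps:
$Y{\left(J,Z \right)} = \frac{J}{5} + \frac{2 Z}{5}$ ($Y{\left(J,Z \right)} = \frac{\left(J + Z\right) + Z}{5} = \frac{J + 2 Z}{5} = \frac{J}{5} + \frac{2 Z}{5}$)
$P{\left(O,B \right)} = \frac{6 B}{5}$ ($P{\left(O,B \right)} = B + \left(\frac{B}{5} + \frac{2}{5} \cdot 0\right) = B + \left(\frac{B}{5} + 0\right) = B + \frac{B}{5} = \frac{6 B}{5}$)
$58 P{\left(-4,-5 \right)} - \left(-227 - 124\right) \left(-108 - -10\right) = 58 \cdot \frac{6}{5} \left(-5\right) - \left(-227 - 124\right) \left(-108 - -10\right) = 58 \left(-6\right) - - 351 \left(-108 + 10\right) = -348 - \left(-351\right) \left(-98\right) = -348 - 34398 = -34746$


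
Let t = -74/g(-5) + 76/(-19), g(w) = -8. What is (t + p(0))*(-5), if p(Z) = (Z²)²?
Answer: -105/4 ≈ -26.250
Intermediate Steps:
p(Z) = Z⁴
t = 21/4 (t = -74/(-8) + 76/(-19) = -74*(-⅛) + 76*(-1/19) = 37/4 - 4 = 21/4 ≈ 5.2500)
(t + p(0))*(-5) = (21/4 + 0⁴)*(-5) = (21/4 + 0)*(-5) = (21/4)*(-5) = -105/4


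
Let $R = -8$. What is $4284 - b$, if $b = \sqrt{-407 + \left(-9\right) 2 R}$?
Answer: $4284 - i \sqrt{263} \approx 4284.0 - 16.217 i$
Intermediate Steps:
$b = i \sqrt{263}$ ($b = \sqrt{-407 + \left(-9\right) 2 \left(-8\right)} = \sqrt{-407 - -144} = \sqrt{-407 + 144} = \sqrt{-263} = i \sqrt{263} \approx 16.217 i$)
$4284 - b = 4284 - i \sqrt{263}$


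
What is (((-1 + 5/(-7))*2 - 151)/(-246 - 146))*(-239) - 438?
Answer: -1460231/2744 ≈ -532.15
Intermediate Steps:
(((-1 + 5/(-7))*2 - 151)/(-246 - 146))*(-239) - 438 = (((-1 + 5*(-⅐))*2 - 151)/(-392))*(-239) - 438 = (((-1 - 5/7)*2 - 151)*(-1/392))*(-239) - 438 = ((-12/7*2 - 151)*(-1/392))*(-239) - 438 = ((-24/7 - 151)*(-1/392))*(-239) - 438 = -1081/7*(-1/392)*(-239) - 438 = (1081/2744)*(-239) - 438 = -258359/2744 - 438 = -1460231/2744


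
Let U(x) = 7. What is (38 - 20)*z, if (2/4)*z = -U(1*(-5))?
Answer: -252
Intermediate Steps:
z = -14 (z = 2*(-1*7) = 2*(-7) = -14)
(38 - 20)*z = (38 - 20)*(-14) = 18*(-14) = -252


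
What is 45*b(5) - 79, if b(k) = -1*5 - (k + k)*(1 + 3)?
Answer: -2104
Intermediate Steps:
b(k) = -5 - 8*k (b(k) = -5 - 2*k*4 = -5 - 8*k)
45*b(5) - 79 = 45*(-5 - 8*5) - 79 = 45*(-5 - 40) - 79 = 45*(-45) - 79 = -2025 - 79 = -2104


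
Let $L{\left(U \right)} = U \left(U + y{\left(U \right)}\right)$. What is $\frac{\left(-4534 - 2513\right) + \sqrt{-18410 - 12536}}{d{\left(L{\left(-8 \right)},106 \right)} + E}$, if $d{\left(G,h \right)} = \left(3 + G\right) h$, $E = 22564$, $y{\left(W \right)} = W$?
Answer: $- \frac{29}{150} + \frac{i \sqrt{30946}}{36450} \approx -0.19333 + 0.0048262 i$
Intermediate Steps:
$L{\left(U \right)} = 2 U^{2}$ ($L{\left(U \right)} = U \left(U + U\right) = U 2 U = 2 U^{2}$)
$d{\left(G,h \right)} = h \left(3 + G\right)$
$\frac{\left(-4534 - 2513\right) + \sqrt{-18410 - 12536}}{d{\left(L{\left(-8 \right)},106 \right)} + E} = \frac{\left(-4534 - 2513\right) + \sqrt{-18410 - 12536}}{106 \left(3 + 2 \left(-8\right)^{2}\right) + 22564} = \frac{-7047 + \sqrt{-30946}}{106 \left(3 + 2 \cdot 64\right) + 22564} = \frac{-7047 + i \sqrt{30946}}{106 \left(3 + 128\right) + 22564} = \frac{-7047 + i \sqrt{30946}}{106 \cdot 131 + 22564} = \frac{-7047 + i \sqrt{30946}}{13886 + 22564} = \frac{-7047 + i \sqrt{30946}}{36450} = \left(-7047 + i \sqrt{30946}\right) \frac{1}{36450} = - \frac{29}{150} + \frac{i \sqrt{30946}}{36450}$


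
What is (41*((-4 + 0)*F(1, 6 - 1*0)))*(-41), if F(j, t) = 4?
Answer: 26896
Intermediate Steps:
(41*((-4 + 0)*F(1, 6 - 1*0)))*(-41) = (41*((-4 + 0)*4))*(-41) = (41*(-4*4))*(-41) = (41*(-16))*(-41) = -656*(-41) = 26896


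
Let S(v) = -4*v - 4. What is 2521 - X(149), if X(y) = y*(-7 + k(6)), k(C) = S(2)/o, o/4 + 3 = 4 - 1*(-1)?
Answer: 7575/2 ≈ 3787.5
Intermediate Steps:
o = 8 (o = -12 + 4*(4 - 1*(-1)) = -12 + 4*(4 + 1) = -12 + 4*5 = -12 + 20 = 8)
S(v) = -4 - 4*v
k(C) = -3/2 (k(C) = (-4 - 4*2)/8 = (-4 - 8)*(⅛) = -12*⅛ = -3/2)
X(y) = -17*y/2 (X(y) = y*(-7 - 3/2) = y*(-17/2) = -17*y/2)
2521 - X(149) = 2521 - (-17)*149/2 = 2521 - 1*(-2533/2) = 2521 + 2533/2 = 7575/2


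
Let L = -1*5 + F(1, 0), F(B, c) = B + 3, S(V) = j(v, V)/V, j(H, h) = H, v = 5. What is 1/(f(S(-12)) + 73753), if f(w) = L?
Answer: 1/73752 ≈ 1.3559e-5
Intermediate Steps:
S(V) = 5/V
F(B, c) = 3 + B
L = -1 (L = -1*5 + (3 + 1) = -5 + 4 = -1)
f(w) = -1
1/(f(S(-12)) + 73753) = 1/(-1 + 73753) = 1/73752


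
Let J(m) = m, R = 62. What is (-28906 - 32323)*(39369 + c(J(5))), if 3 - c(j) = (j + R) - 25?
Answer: -2408136570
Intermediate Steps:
c(j) = -34 - j (c(j) = 3 - ((j + 62) - 25) = 3 - ((62 + j) - 25) = 3 - (37 + j) = 3 + (-37 - j) = -34 - j)
(-28906 - 32323)*(39369 + c(J(5))) = (-28906 - 32323)*(39369 + (-34 - 1*5)) = -61229*(39369 + (-34 - 5)) = -61229*(39369 - 39) = -61229*39330 = -2408136570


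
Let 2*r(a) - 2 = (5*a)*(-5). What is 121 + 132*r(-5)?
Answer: 8503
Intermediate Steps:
r(a) = 1 - 25*a/2 (r(a) = 1 + ((5*a)*(-5))/2 = 1 + (-25*a)/2 = 1 - 25*a/2)
121 + 132*r(-5) = 121 + 132*(1 - 25/2*(-5)) = 121 + 132*(1 + 125/2) = 121 + 132*(127/2) = 121 + 8382 = 8503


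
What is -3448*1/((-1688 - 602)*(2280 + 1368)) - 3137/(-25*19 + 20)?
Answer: 655195397/95025840 ≈ 6.8949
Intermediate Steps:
-3448*1/((-1688 - 602)*(2280 + 1368)) - 3137/(-25*19 + 20) = -3448/((-2290*3648)) - 3137/(-475 + 20) = -3448/(-8353920) - 3137/(-455) = -3448*(-1/8353920) - 3137*(-1/455) = 431/1044240 + 3137/455 = 655195397/95025840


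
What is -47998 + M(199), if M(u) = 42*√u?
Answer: -47998 + 42*√199 ≈ -47406.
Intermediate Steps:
-47998 + M(199) = -47998 + 42*√199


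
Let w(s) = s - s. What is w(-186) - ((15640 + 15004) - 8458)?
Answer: -22186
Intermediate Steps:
w(s) = 0
w(-186) - ((15640 + 15004) - 8458) = 0 - ((15640 + 15004) - 8458) = 0 - (30644 - 8458) = 0 - 1*22186 = 0 - 22186 = -22186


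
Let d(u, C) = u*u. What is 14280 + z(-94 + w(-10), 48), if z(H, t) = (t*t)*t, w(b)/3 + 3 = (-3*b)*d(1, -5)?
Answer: 124872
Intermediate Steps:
d(u, C) = u**2
w(b) = -9 - 9*b (w(b) = -9 + 3*(-3*b*1**2) = -9 + 3*(-3*b*1) = -9 + 3*(-3*b) = -9 - 9*b)
z(H, t) = t**3 (z(H, t) = t**2*t = t**3)
14280 + z(-94 + w(-10), 48) = 14280 + 48**3 = 14280 + 110592 = 124872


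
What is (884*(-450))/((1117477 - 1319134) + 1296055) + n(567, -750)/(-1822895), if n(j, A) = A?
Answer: -72432683250/199497264221 ≈ -0.36308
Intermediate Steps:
(884*(-450))/((1117477 - 1319134) + 1296055) + n(567, -750)/(-1822895) = (884*(-450))/((1117477 - 1319134) + 1296055) - 750/(-1822895) = -397800/(-201657 + 1296055) - 750*(-1/1822895) = -397800/1094398 + 150/364579 = -397800*1/1094398 + 150/364579 = -198900/547199 + 150/364579 = -72432683250/199497264221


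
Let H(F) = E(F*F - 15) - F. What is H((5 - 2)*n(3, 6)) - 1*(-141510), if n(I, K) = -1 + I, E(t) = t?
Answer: 141525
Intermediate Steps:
H(F) = -15 + F² - F (H(F) = (F*F - 15) - F = (F² - 15) - F = (-15 + F²) - F = -15 + F² - F)
H((5 - 2)*n(3, 6)) - 1*(-141510) = (-15 + ((5 - 2)*(-1 + 3))² - (5 - 2)*(-1 + 3)) - 1*(-141510) = (-15 + (3*2)² - 3*2) + 141510 = (-15 + 6² - 1*6) + 141510 = (-15 + 36 - 6) + 141510 = 15 + 141510 = 141525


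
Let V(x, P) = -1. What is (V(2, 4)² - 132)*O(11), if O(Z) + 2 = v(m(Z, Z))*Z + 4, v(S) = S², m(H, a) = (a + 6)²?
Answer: -120354023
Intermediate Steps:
m(H, a) = (6 + a)²
O(Z) = 2 + Z*(6 + Z)⁴ (O(Z) = -2 + (((6 + Z)²)²*Z + 4) = -2 + ((6 + Z)⁴*Z + 4) = -2 + (Z*(6 + Z)⁴ + 4) = -2 + (4 + Z*(6 + Z)⁴) = 2 + Z*(6 + Z)⁴)
(V(2, 4)² - 132)*O(11) = ((-1)² - 132)*(2 + 11*(6 + 11)⁴) = (1 - 132)*(2 + 11*17⁴) = -131*(2 + 11*83521) = -131*(2 + 918731) = -131*918733 = -120354023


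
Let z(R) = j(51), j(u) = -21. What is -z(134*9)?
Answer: 21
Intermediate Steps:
z(R) = -21
-z(134*9) = -1*(-21) = 21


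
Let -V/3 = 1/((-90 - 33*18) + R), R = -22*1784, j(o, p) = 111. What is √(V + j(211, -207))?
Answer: 3*√4916577585/19966 ≈ 10.536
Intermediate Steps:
R = -39248
V = 3/39932 (V = -3/((-90 - 33*18) - 39248) = -3/((-90 - 594) - 39248) = -3/(-684 - 39248) = -3/(-39932) = -3*(-1/39932) = 3/39932 ≈ 7.5128e-5)
√(V + j(211, -207)) = √(3/39932 + 111) = √(4432455/39932) = 3*√4916577585/19966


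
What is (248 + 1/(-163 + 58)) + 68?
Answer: 33179/105 ≈ 315.99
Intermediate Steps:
(248 + 1/(-163 + 58)) + 68 = (248 + 1/(-105)) + 68 = (248 - 1/105) + 68 = 26039/105 + 68 = 33179/105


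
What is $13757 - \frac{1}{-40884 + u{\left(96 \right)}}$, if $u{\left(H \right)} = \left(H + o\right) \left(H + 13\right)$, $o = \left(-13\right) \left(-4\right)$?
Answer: $\frac{340513265}{24752} \approx 13757.0$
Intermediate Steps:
$o = 52$
$u{\left(H \right)} = \left(13 + H\right) \left(52 + H\right)$ ($u{\left(H \right)} = \left(H + 52\right) \left(H + 13\right) = \left(52 + H\right) \left(13 + H\right) = \left(13 + H\right) \left(52 + H\right)$)
$13757 - \frac{1}{-40884 + u{\left(96 \right)}} = 13757 - \frac{1}{-40884 + \left(676 + 96^{2} + 65 \cdot 96\right)} = 13757 - \frac{1}{-40884 + \left(676 + 9216 + 6240\right)} = 13757 - \frac{1}{-40884 + 16132} = 13757 - \frac{1}{-24752} = 13757 - - \frac{1}{24752} = 13757 + \frac{1}{24752} = \frac{340513265}{24752}$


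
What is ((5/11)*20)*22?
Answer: 200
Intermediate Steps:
((5/11)*20)*22 = (100/11)*22 = 200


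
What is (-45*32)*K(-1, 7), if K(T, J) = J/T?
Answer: 10080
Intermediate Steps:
(-45*32)*K(-1, 7) = (-45*32)*(7/(-1)) = -10080*(-1) = -1440*(-7) = 10080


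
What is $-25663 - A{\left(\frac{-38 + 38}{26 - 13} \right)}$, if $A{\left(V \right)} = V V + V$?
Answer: $-25663$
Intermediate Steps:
$A{\left(V \right)} = V + V^{2}$ ($A{\left(V \right)} = V^{2} + V = V + V^{2}$)
$-25663 - A{\left(\frac{-38 + 38}{26 - 13} \right)} = -25663 - \frac{-38 + 38}{26 - 13} \left(1 + \frac{-38 + 38}{26 - 13}\right) = -25663 - \frac{0}{13} \left(1 + \frac{0}{13}\right) = -25663 - 0 \cdot \frac{1}{13} \left(1 + 0 \cdot \frac{1}{13}\right) = -25663 - 0 \left(1 + 0\right) = -25663 - 0 \cdot 1 = -25663 - 0 = -25663 + 0 = -25663$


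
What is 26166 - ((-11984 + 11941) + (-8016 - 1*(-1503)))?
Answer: 32722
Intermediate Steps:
26166 - ((-11984 + 11941) + (-8016 - 1*(-1503))) = 26166 - (-43 + (-8016 + 1503)) = 26166 - (-43 - 6513) = 26166 - 1*(-6556) = 26166 + 6556 = 32722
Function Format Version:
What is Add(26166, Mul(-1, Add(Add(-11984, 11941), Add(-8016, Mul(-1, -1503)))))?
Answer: 32722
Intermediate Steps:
Add(26166, Mul(-1, Add(Add(-11984, 11941), Add(-8016, Mul(-1, -1503))))) = Add(26166, Mul(-1, Add(-43, Add(-8016, 1503)))) = Add(26166, Mul(-1, Add(-43, -6513))) = Add(26166, Mul(-1, -6556)) = Add(26166, 6556) = 32722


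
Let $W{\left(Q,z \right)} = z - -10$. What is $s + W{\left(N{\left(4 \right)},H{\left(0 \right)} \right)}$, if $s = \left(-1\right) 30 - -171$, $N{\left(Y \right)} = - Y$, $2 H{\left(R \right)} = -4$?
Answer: $149$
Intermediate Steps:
$H{\left(R \right)} = -2$ ($H{\left(R \right)} = \frac{1}{2} \left(-4\right) = -2$)
$W{\left(Q,z \right)} = 10 + z$ ($W{\left(Q,z \right)} = z + 10 = 10 + z$)
$s = 141$ ($s = -30 + 171 = 141$)
$s + W{\left(N{\left(4 \right)},H{\left(0 \right)} \right)} = 141 + \left(10 - 2\right) = 141 + 8 = 149$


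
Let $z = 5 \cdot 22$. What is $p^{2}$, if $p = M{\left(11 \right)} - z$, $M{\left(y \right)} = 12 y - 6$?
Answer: $256$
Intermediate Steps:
$M{\left(y \right)} = -6 + 12 y$
$z = 110$
$p = 16$ ($p = \left(-6 + 12 \cdot 11\right) - 110 = \left(-6 + 132\right) - 110 = 126 - 110 = 16$)
$p^{2} = 16^{2} = 256$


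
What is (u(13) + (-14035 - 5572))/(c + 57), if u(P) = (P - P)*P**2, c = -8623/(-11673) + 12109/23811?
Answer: -1816561119807/5396527127 ≈ -336.62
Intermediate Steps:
c = 115556870/92648601 (c = -8623*(-1/11673) + 12109*(1/23811) = 8623/11673 + 12109/23811 = 115556870/92648601 ≈ 1.2473)
u(P) = 0 (u(P) = 0*P**2 = 0)
(u(13) + (-14035 - 5572))/(c + 57) = (0 + (-14035 - 5572))/(115556870/92648601 + 57) = (0 - 19607)/(5396527127/92648601) = -19607*92648601/5396527127 = -1816561119807/5396527127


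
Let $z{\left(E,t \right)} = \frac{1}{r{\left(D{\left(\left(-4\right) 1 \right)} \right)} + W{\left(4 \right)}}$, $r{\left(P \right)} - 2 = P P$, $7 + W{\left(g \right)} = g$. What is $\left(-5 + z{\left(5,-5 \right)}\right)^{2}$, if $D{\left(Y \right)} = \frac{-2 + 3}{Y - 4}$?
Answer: $\frac{143641}{3969} \approx 36.191$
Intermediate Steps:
$W{\left(g \right)} = -7 + g$
$D{\left(Y \right)} = \frac{1}{-4 + Y}$ ($D{\left(Y \right)} = 1 \frac{1}{-4 + Y} = \frac{1}{-4 + Y}$)
$r{\left(P \right)} = 2 + P^{2}$ ($r{\left(P \right)} = 2 + P P = 2 + P^{2}$)
$z{\left(E,t \right)} = - \frac{64}{63}$ ($z{\left(E,t \right)} = \frac{1}{\left(2 + \left(\frac{1}{-4 - 4}\right)^{2}\right) + \left(-7 + 4\right)} = \frac{1}{\left(2 + \left(\frac{1}{-4 - 4}\right)^{2}\right) - 3} = \frac{1}{\left(2 + \left(\frac{1}{-8}\right)^{2}\right) - 3} = \frac{1}{\left(2 + \left(- \frac{1}{8}\right)^{2}\right) - 3} = \frac{1}{\left(2 + \frac{1}{64}\right) - 3} = \frac{1}{\frac{129}{64} - 3} = \frac{1}{- \frac{63}{64}} = - \frac{64}{63}$)
$\left(-5 + z{\left(5,-5 \right)}\right)^{2} = \left(-5 - \frac{64}{63}\right)^{2} = \left(- \frac{379}{63}\right)^{2} = \frac{143641}{3969}$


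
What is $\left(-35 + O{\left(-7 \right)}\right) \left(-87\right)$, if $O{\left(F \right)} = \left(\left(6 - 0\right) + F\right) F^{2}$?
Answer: $7308$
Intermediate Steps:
$O{\left(F \right)} = F^{2} \left(6 + F\right)$ ($O{\left(F \right)} = \left(\left(6 + 0\right) + F\right) F^{2} = \left(6 + F\right) F^{2} = F^{2} \left(6 + F\right)$)
$\left(-35 + O{\left(-7 \right)}\right) \left(-87\right) = \left(-35 + \left(-7\right)^{2} \left(6 - 7\right)\right) \left(-87\right) = \left(-35 + 49 \left(-1\right)\right) \left(-87\right) = \left(-35 - 49\right) \left(-87\right) = \left(-84\right) \left(-87\right) = 7308$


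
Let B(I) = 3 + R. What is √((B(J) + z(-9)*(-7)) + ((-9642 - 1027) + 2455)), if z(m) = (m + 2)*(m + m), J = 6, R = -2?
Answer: I*√9095 ≈ 95.368*I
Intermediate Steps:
z(m) = 2*m*(2 + m) (z(m) = (2 + m)*(2*m) = 2*m*(2 + m))
B(I) = 1 (B(I) = 3 - 2 = 1)
√((B(J) + z(-9)*(-7)) + ((-9642 - 1027) + 2455)) = √((1 + (2*(-9)*(2 - 9))*(-7)) + ((-9642 - 1027) + 2455)) = √((1 + (2*(-9)*(-7))*(-7)) + (-10669 + 2455)) = √((1 + 126*(-7)) - 8214) = √((1 - 882) - 8214) = √(-881 - 8214) = √(-9095) = I*√9095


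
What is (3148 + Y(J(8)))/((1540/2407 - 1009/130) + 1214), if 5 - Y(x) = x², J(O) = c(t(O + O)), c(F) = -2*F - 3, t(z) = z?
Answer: 603290480/377644277 ≈ 1.5975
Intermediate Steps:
c(F) = -3 - 2*F
J(O) = -3 - 4*O (J(O) = -3 - 2*(O + O) = -3 - 4*O)
Y(x) = 5 - x²
(3148 + Y(J(8)))/((1540/2407 - 1009/130) + 1214) = (3148 + (5 - (-3 - 4*8)²))/((1540/2407 - 1009/130) + 1214) = (3148 + (5 - (-3 - 32)²))/((1540*(1/2407) - 1009*1/130) + 1214) = (3148 + (5 - 1*(-35)²))/((1540/2407 - 1009/130) + 1214) = (3148 + (5 - 1*1225))/(-2228463/312910 + 1214) = (3148 + (5 - 1225))/(377644277/312910) = (3148 - 1220)*(312910/377644277) = 1928*(312910/377644277) = 603290480/377644277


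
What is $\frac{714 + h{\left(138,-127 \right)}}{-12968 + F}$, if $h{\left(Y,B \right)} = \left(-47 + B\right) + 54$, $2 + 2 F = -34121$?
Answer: $- \frac{1188}{60059} \approx -0.019781$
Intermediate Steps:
$F = - \frac{34123}{2}$ ($F = -1 + \frac{1}{2} \left(-34121\right) = -1 - \frac{34121}{2} = - \frac{34123}{2} \approx -17062.0$)
$h{\left(Y,B \right)} = 7 + B$
$\frac{714 + h{\left(138,-127 \right)}}{-12968 + F} = \frac{714 + \left(7 - 127\right)}{-12968 - \frac{34123}{2}} = \frac{714 - 120}{- \frac{60059}{2}} = 594 \left(- \frac{2}{60059}\right) = - \frac{1188}{60059}$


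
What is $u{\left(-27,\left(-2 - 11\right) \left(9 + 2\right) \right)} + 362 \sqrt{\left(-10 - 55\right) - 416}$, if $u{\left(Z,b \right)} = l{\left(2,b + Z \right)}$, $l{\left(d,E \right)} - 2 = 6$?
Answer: $8 + 362 i \sqrt{481} \approx 8.0 + 7939.3 i$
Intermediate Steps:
$l{\left(d,E \right)} = 8$ ($l{\left(d,E \right)} = 2 + 6 = 8$)
$u{\left(Z,b \right)} = 8$
$u{\left(-27,\left(-2 - 11\right) \left(9 + 2\right) \right)} + 362 \sqrt{\left(-10 - 55\right) - 416} = 8 + 362 \sqrt{\left(-10 - 55\right) - 416} = 8 + 362 \sqrt{-65 - 416} = 8 + 362 \sqrt{-481} = 8 + 362 i \sqrt{481}$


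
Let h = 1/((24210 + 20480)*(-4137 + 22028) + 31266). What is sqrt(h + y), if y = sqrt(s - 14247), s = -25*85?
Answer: sqrt(199895014 + 319664132976481568*I*sqrt(4093))/399790028 ≈ 7.9985 + 7.9985*I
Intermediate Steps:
s = -2125
h = 1/799580056 (h = 1/(44690*17891 + 31266) = 1/(799548790 + 31266) = 1/799580056 ≈ 1.2507e-9)
y = 2*I*sqrt(4093) (y = sqrt(-2125 - 14247) = sqrt(-16372) = 2*I*sqrt(4093) ≈ 127.95*I)
sqrt(h + y) = sqrt(1/799580056 + 2*I*sqrt(4093))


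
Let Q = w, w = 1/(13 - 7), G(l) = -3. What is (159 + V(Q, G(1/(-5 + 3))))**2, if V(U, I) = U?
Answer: 912025/36 ≈ 25334.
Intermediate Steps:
w = 1/6 ≈ 0.16667
Q = 1/6 ≈ 0.16667
(159 + V(Q, G(1/(-5 + 3))))**2 = (159 + 1/6)**2 = (955/6)**2 = 912025/36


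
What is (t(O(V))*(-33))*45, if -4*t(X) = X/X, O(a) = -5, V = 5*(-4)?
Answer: 1485/4 ≈ 371.25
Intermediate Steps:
V = -20
t(X) = -¼ (t(X) = -X/(4*X) = -¼*1 = -¼)
(t(O(V))*(-33))*45 = -¼*(-33)*45 = (33/4)*45 = 1485/4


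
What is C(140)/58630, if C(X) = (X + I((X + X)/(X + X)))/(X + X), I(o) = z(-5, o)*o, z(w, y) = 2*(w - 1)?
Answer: 8/1026025 ≈ 7.7971e-6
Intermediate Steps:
z(w, y) = -2 + 2*w (z(w, y) = 2*(-1 + w) = -2 + 2*w)
I(o) = -12*o (I(o) = (-2 + 2*(-5))*o = (-2 - 10)*o = -12*o)
C(X) = (-12 + X)/(2*X) (C(X) = (X - 12*(X + X)/(X + X))/(X + X) = (X - 12*2*X/(2*X))/((2*X)) = (X - 12*2*X*1/(2*X))*(1/(2*X)) = (X - 12*1)*(1/(2*X)) = (X - 12)*(1/(2*X)) = (-12 + X)*(1/(2*X)) = (-12 + X)/(2*X))
C(140)/58630 = ((½)*(-12 + 140)/140)/58630 = ((½)*(1/140)*128)*(1/58630) = (16/35)*(1/58630) = 8/1026025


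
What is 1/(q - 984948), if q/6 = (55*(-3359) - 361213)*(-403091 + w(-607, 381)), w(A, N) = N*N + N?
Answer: 1/843664636704 ≈ 1.1853e-12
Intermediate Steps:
w(A, N) = N + N² (w(A, N) = N² + N = N + N²)
q = 843665621652 (q = 6*((55*(-3359) - 361213)*(-403091 + 381*(1 + 381))) = 6*((-184745 - 361213)*(-403091 + 381*382)) = 6*(-545958*(-403091 + 145542)) = 6*(-545958*(-257549)) = 6*140610936942 = 843665621652)
1/(q - 984948) = 1/(843665621652 - 984948) = 1/843664636704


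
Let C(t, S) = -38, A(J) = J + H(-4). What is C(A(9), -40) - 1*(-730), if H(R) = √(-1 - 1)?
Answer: 692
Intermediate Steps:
H(R) = I*√2 (H(R) = √(-2) = I*√2)
A(J) = J + I*√2
C(A(9), -40) - 1*(-730) = -38 - 1*(-730) = -38 + 730 = 692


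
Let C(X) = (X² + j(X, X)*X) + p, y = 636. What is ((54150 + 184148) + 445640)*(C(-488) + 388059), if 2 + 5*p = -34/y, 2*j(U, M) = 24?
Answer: 337301491450613/795 ≈ 4.2428e+11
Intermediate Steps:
j(U, M) = 12 (j(U, M) = (½)*24 = 12)
p = -653/1590 (p = -⅖ + (-34/636)/5 = -⅖ + (-34*1/636)/5 = -⅖ + (⅕)*(-17/318) = -⅖ - 17/1590 = -653/1590 ≈ -0.41069)
C(X) = -653/1590 + X² + 12*X (C(X) = (X² + 12*X) - 653/1590 = -653/1590 + X² + 12*X)
((54150 + 184148) + 445640)*(C(-488) + 388059) = ((54150 + 184148) + 445640)*((-653/1590 + (-488)² + 12*(-488)) + 388059) = (238298 + 445640)*((-653/1590 + 238144 - 5856) + 388059) = 683938*(369337267/1590 + 388059) = 683938*(986351077/1590) = 337301491450613/795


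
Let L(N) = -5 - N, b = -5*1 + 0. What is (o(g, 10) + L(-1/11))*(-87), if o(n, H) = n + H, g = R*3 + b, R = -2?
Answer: 5655/11 ≈ 514.09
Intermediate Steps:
b = -5 (b = -5 + 0 = -5)
g = -11 (g = -2*3 - 5 = -6 - 5 = -11)
o(n, H) = H + n
(o(g, 10) + L(-1/11))*(-87) = ((10 - 11) + (-5 - (-1)/11))*(-87) = (-1 + (-5 - (-1)/11))*(-87) = (-1 + (-5 - 1*(-1/11)))*(-87) = (-1 + (-5 + 1/11))*(-87) = (-1 - 54/11)*(-87) = -65/11*(-87) = 5655/11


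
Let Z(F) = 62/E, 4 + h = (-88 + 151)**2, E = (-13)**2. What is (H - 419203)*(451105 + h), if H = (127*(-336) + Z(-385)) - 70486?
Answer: -40942168711290/169 ≈ -2.4226e+11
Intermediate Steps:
E = 169
h = 3965 (h = -4 + (-88 + 151)**2 = -4 + 63**2 = -4 + 3969 = 3965)
Z(F) = 62/169
H = -19123640/169 (H = (127*(-336) + 62/169) - 70486 = (-42672 + 62/169) - 70486 = -7211506/169 - 70486 = -19123640/169 ≈ -1.1316e+5)
(H - 419203)*(451105 + h) = (-19123640/169 - 419203)*(451105 + 3965) = -89968947/169*455070 = -40942168711290/169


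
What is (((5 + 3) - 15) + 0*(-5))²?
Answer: 49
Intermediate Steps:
(((5 + 3) - 15) + 0*(-5))² = ((8 - 15) + 0)² = (-7 + 0)² = (-7)² = 49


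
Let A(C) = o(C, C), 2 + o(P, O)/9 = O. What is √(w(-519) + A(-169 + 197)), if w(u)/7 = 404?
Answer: √3062 ≈ 55.335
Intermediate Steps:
w(u) = 2828 (w(u) = 7*404 = 2828)
o(P, O) = -18 + 9*O
A(C) = -18 + 9*C
√(w(-519) + A(-169 + 197)) = √(2828 + (-18 + 9*(-169 + 197))) = √(2828 + (-18 + 9*28)) = √(2828 + (-18 + 252)) = √(2828 + 234) = √3062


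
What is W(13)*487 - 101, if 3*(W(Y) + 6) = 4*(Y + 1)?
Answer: 18203/3 ≈ 6067.7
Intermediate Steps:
W(Y) = -14/3 + 4*Y/3 (W(Y) = -6 + (4*(Y + 1))/3 = -6 + (4*(1 + Y))/3 = -6 + (4 + 4*Y)/3 = -6 + (4/3 + 4*Y/3) = -14/3 + 4*Y/3)
W(13)*487 - 101 = (-14/3 + (4/3)*13)*487 - 101 = (-14/3 + 52/3)*487 - 101 = (38/3)*487 - 101 = 18506/3 - 101 = 18203/3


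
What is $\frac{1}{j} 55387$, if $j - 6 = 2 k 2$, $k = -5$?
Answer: $- \frac{55387}{14} \approx -3956.2$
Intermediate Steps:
$j = -14$ ($j = 6 + 2 \left(-5\right) 2 = 6 - 20 = -14$)
$\frac{1}{j} 55387 = \frac{1}{-14} \cdot 55387 = \left(- \frac{1}{14}\right) 55387 = - \frac{55387}{14}$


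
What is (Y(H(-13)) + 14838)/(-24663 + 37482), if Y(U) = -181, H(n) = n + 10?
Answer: 14657/12819 ≈ 1.1434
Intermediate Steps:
H(n) = 10 + n
(Y(H(-13)) + 14838)/(-24663 + 37482) = (-181 + 14838)/(-24663 + 37482) = 14657/12819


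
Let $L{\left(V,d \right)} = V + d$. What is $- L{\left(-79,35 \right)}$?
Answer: $44$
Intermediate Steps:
$- L{\left(-79,35 \right)} = - (-79 + 35) = \left(-1\right) \left(-44\right) = 44$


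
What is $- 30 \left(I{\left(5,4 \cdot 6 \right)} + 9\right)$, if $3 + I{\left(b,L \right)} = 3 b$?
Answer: $-630$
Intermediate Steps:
$I{\left(b,L \right)} = -3 + 3 b$
$- 30 \left(I{\left(5,4 \cdot 6 \right)} + 9\right) = - 30 \left(\left(-3 + 3 \cdot 5\right) + 9\right) = - 30 \left(\left(-3 + 15\right) + 9\right) = - 30 \left(12 + 9\right) = \left(-30\right) 21 = -630$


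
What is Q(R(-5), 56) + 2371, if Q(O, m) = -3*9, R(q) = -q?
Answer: 2344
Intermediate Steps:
Q(O, m) = -27
Q(R(-5), 56) + 2371 = -27 + 2371 = 2344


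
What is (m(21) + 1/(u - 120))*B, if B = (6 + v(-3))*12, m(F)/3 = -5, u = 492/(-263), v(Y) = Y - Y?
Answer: -2886258/2671 ≈ -1080.6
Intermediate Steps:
v(Y) = 0
u = -492/263 (u = 492*(-1/263) = -492/263 ≈ -1.8707)
m(F) = -15 (m(F) = 3*(-5) = -15)
B = 72 (B = (6 + 0)*12 = 6*12 = 72)
(m(21) + 1/(u - 120))*B = (-15 + 1/(-492/263 - 120))*72 = (-15 + 1/(-32052/263))*72 = (-15 - 263/32052)*72 = -481043/32052*72 = -2886258/2671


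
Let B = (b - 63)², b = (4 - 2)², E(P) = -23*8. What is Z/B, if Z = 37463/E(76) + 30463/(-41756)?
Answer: -392477555/6686221256 ≈ -0.058699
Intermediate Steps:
E(P) = -184
b = 4 (b = 2² = 4)
B = 3481 (B = (4 - 63)² = (-59)² = 3481)
Z = -392477555/1920776 (Z = 37463/(-184) + 30463/(-41756) = 37463*(-1/184) + 30463*(-1/41756) = -37463/184 - 30463/41756 = -392477555/1920776 ≈ -204.33)
Z/B = -392477555/1920776/3481 = -392477555/1920776*1/3481 = -392477555/6686221256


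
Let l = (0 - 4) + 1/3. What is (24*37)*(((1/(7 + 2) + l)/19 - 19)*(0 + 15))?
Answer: -4855880/19 ≈ -2.5557e+5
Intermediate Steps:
l = -11/3 (l = -4 + 1/3 = -11/3 ≈ -3.6667)
(24*37)*(((1/(7 + 2) + l)/19 - 19)*(0 + 15)) = (24*37)*(((1/(7 + 2) - 11/3)/19 - 19)*(0 + 15)) = 888*(((1/9 - 11/3)*(1/19) - 19)*15) = 888*((-32/9*1/19 - 19)*15) = 888*((-32/171 - 19)*15) = 888*(-3281/171*15) = 888*(-16405/57) = -4855880/19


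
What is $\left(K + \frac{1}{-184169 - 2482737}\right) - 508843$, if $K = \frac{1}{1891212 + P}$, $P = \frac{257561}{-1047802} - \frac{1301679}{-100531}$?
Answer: $- \frac{270342216578147493595335362977}{531288072309590976416366} \approx -5.0884 \cdot 10^{5}$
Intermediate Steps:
$P = \frac{1338008994667}{105336582862}$ ($P = 257561 \left(- \frac{1}{1047802}\right) - - \frac{1301679}{100531} = - \frac{257561}{1047802} + \frac{1301679}{100531} = \frac{1338008994667}{105336582862} \approx 12.702$)
$K = \frac{105336582862}{199215147556603411}$ ($K = \frac{1}{1891212 + \frac{1338008994667}{105336582862}} = \frac{1}{\frac{199215147556603411}{105336582862}} = \frac{105336582862}{199215147556603411} \approx 5.2876 \cdot 10^{-7}$)
$\left(K + \frac{1}{-184169 - 2482737}\right) - 508843 = \left(\frac{105336582862}{199215147556603411} + \frac{1}{-184169 - 2482737}\right) - 508843 = \left(\frac{105336582862}{199215147556603411} + \frac{1}{-2666906}\right) - 508843 = \left(\frac{105336582862}{199215147556603411} - \frac{1}{2666906}\right) - 508843 = \frac{81707617297561561}{531288072309590976416366} - 508843 = - \frac{270342216578147493595335362977}{531288072309590976416366}$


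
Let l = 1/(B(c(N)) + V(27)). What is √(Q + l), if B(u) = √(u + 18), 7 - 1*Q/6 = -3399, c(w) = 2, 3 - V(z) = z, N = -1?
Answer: √(980926 - 81744*√5)/(2*√(12 - √5)) ≈ 142.95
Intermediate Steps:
V(z) = 3 - z
Q = 20436 (Q = 42 - 6*(-3399) = 42 + 20394 = 20436)
B(u) = √(18 + u)
l = 1/(-24 + 2*√5) (l = 1/(√(18 + 2) + (3 - 1*27)) = 1/(√20 + (3 - 27)) = 1/(2*√5 - 24) = 1/(-24 + 2*√5) ≈ -0.051209)
√(Q + l) = √(20436 + (-6/139 - √5/278)) = √(2840598/139 - √5/278)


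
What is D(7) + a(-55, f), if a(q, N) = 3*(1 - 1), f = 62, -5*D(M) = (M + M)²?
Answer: -196/5 ≈ -39.200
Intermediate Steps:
D(M) = -4*M²/5 (D(M) = -(M + M)²/5 = -4*M²/5)
a(q, N) = 0 (a(q, N) = 3*0 = 0)
D(7) + a(-55, f) = -⅘*7² + 0 = -⅘*49 + 0 = -196/5 + 0 = -196/5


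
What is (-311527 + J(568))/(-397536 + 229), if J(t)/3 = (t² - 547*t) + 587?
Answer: 273982/397307 ≈ 0.68960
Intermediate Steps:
J(t) = 1761 - 1641*t + 3*t² (J(t) = 3*((t² - 547*t) + 587) = 3*(587 + t² - 547*t) = 1761 - 1641*t + 3*t²)
(-311527 + J(568))/(-397536 + 229) = (-311527 + (1761 - 1641*568 + 3*568²))/(-397536 + 229) = (-311527 + (1761 - 932088 + 3*322624))/(-397307) = (-311527 + (1761 - 932088 + 967872))*(-1/397307) = (-311527 + 37545)*(-1/397307) = -273982*(-1/397307) = 273982/397307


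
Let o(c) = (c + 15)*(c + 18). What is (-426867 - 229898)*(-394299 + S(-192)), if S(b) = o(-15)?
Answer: 258961782735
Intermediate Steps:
o(c) = (15 + c)*(18 + c)
S(b) = 0 (S(b) = 270 + (-15)² + 33*(-15) = 270 + 225 - 495 = 0)
(-426867 - 229898)*(-394299 + S(-192)) = (-426867 - 229898)*(-394299 + 0) = -656765*(-394299) = 258961782735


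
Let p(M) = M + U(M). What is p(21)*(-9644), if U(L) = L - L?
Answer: -202524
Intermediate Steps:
U(L) = 0
p(M) = M (p(M) = M + 0 = M)
p(21)*(-9644) = 21*(-9644) = -202524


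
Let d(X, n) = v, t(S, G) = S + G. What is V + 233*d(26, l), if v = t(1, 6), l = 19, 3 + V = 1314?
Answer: 2942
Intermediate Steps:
V = 1311 (V = -3 + 1314 = 1311)
t(S, G) = G + S
v = 7 (v = 6 + 1 = 7)
d(X, n) = 7
V + 233*d(26, l) = 1311 + 233*7 = 1311 + 1631 = 2942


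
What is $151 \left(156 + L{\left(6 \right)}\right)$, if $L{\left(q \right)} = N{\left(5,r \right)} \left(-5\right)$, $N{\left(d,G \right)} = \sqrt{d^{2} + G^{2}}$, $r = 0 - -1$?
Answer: $23556 - 755 \sqrt{26} \approx 19706.0$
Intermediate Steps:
$r = 1$ ($r = 0 + 1 = 1$)
$N{\left(d,G \right)} = \sqrt{G^{2} + d^{2}}$
$L{\left(q \right)} = - 5 \sqrt{26}$ ($L{\left(q \right)} = \sqrt{1^{2} + 5^{2}} \left(-5\right) = \sqrt{1 + 25} \left(-5\right) = \sqrt{26} \left(-5\right) = - 5 \sqrt{26}$)
$151 \left(156 + L{\left(6 \right)}\right) = 151 \left(156 - 5 \sqrt{26}\right) = 23556 - 755 \sqrt{26}$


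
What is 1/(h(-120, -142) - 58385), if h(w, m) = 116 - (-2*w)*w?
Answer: -1/29469 ≈ -3.3934e-5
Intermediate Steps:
h(w, m) = 116 + 2*w**2 (h(w, m) = 116 - (-2)*w**2 = 116 + 2*w**2)
1/(h(-120, -142) - 58385) = 1/((116 + 2*(-120)**2) - 58385) = 1/((116 + 2*14400) - 58385) = 1/((116 + 28800) - 58385) = 1/(28916 - 58385) = 1/(-29469) = -1/29469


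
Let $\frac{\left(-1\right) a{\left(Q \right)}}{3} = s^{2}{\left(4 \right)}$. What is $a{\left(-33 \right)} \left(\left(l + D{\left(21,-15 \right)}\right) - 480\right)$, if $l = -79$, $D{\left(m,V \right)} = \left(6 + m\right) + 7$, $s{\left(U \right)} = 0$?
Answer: $0$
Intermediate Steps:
$D{\left(m,V \right)} = 13 + m$
$a{\left(Q \right)} = 0$ ($a{\left(Q \right)} = - 3 \cdot 0^{2} = \left(-3\right) 0 = 0$)
$a{\left(-33 \right)} \left(\left(l + D{\left(21,-15 \right)}\right) - 480\right) = 0 \left(\left(-79 + \left(13 + 21\right)\right) - 480\right) = 0 \left(\left(-79 + 34\right) - 480\right) = 0 \left(-45 - 480\right) = 0 \left(-525\right) = 0$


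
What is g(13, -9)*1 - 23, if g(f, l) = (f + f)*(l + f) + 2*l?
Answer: 63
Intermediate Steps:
g(f, l) = 2*l + 2*f*(f + l) (g(f, l) = (2*f)*(f + l) + 2*l = 2*f*(f + l) + 2*l = 2*l + 2*f*(f + l))
g(13, -9)*1 - 23 = (2*(-9) + 2*13² + 2*13*(-9))*1 - 23 = (-18 + 2*169 - 234)*1 - 23 = (-18 + 338 - 234)*1 - 23 = 86*1 - 23 = 86 - 23 = 63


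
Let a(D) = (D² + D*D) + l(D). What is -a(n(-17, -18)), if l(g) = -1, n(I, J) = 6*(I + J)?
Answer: -88199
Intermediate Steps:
n(I, J) = 6*I + 6*J
a(D) = -1 + 2*D² (a(D) = (D² + D*D) - 1 = (D² + D²) - 1 = 2*D² - 1 = -1 + 2*D²)
-a(n(-17, -18)) = -(-1 + 2*(6*(-17) + 6*(-18))²) = -(-1 + 2*(-102 - 108)²) = -(-1 + 2*(-210)²) = -(-1 + 2*44100) = -(-1 + 88200) = -1*88199 = -88199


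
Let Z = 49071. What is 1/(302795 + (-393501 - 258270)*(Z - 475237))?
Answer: 1/277762942781 ≈ 3.6002e-12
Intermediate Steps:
1/(302795 + (-393501 - 258270)*(Z - 475237)) = 1/(302795 + (-393501 - 258270)*(49071 - 475237)) = 1/(302795 - 651771*(-426166)) = 1/(302795 + 277762639986) = 1/277762942781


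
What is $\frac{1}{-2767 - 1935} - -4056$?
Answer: $\frac{19071311}{4702} \approx 4056.0$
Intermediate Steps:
$\frac{1}{-2767 - 1935} - -4056 = \frac{1}{-4702} + 4056 = - \frac{1}{4702} + 4056 = \frac{19071311}{4702}$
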